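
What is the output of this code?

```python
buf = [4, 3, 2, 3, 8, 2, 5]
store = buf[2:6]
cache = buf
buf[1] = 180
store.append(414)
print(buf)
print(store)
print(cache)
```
[4, 180, 2, 3, 8, 2, 5]
[2, 3, 8, 2, 414]
[4, 180, 2, 3, 8, 2, 5]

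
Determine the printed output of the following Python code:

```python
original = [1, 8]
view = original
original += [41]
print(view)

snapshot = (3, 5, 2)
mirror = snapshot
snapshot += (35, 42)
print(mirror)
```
[1, 8, 41]
(3, 5, 2)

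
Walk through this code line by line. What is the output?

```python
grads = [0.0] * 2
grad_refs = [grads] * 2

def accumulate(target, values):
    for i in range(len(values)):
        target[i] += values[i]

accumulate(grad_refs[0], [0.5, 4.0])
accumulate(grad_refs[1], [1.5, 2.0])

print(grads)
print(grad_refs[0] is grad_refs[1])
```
[2.0, 6.0]
True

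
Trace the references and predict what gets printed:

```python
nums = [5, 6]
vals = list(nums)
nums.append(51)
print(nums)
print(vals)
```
[5, 6, 51]
[5, 6]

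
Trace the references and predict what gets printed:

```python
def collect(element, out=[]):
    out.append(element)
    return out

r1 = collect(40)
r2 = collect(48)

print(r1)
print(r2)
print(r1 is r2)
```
[40, 48]
[40, 48]
True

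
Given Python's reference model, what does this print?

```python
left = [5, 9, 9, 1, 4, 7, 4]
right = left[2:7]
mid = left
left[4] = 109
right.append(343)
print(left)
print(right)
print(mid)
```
[5, 9, 9, 1, 109, 7, 4]
[9, 1, 4, 7, 4, 343]
[5, 9, 9, 1, 109, 7, 4]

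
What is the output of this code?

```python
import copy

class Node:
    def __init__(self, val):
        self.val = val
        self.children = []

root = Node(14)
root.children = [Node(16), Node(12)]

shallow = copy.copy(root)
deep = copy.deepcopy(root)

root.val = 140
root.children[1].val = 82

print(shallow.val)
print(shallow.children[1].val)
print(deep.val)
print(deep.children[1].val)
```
14
82
14
12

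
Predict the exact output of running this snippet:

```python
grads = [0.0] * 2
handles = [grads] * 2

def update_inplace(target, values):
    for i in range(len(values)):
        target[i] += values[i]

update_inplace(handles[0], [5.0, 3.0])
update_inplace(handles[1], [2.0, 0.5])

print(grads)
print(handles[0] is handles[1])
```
[7.0, 3.5]
True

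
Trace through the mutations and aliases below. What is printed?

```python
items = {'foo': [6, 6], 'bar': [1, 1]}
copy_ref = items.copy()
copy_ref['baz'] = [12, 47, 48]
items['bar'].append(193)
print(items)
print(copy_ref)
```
{'foo': [6, 6], 'bar': [1, 1, 193]}
{'foo': [6, 6], 'bar': [1, 1, 193], 'baz': [12, 47, 48]}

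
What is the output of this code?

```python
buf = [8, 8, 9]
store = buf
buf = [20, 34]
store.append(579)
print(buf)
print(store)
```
[20, 34]
[8, 8, 9, 579]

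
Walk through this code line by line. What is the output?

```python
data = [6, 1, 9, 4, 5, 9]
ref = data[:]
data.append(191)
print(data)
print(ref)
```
[6, 1, 9, 4, 5, 9, 191]
[6, 1, 9, 4, 5, 9]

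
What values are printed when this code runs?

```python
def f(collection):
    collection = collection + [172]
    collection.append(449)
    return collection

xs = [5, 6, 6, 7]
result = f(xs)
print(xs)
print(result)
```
[5, 6, 6, 7]
[5, 6, 6, 7, 172, 449]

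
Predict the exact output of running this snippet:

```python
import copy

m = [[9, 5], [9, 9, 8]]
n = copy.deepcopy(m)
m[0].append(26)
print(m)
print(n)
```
[[9, 5, 26], [9, 9, 8]]
[[9, 5], [9, 9, 8]]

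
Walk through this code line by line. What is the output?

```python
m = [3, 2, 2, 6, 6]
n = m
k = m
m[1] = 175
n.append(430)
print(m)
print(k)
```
[3, 175, 2, 6, 6, 430]
[3, 175, 2, 6, 6, 430]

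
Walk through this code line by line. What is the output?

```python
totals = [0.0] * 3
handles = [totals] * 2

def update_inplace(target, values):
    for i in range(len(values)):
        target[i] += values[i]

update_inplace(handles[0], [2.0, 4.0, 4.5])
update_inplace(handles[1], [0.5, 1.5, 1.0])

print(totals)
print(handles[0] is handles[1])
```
[2.5, 5.5, 5.5]
True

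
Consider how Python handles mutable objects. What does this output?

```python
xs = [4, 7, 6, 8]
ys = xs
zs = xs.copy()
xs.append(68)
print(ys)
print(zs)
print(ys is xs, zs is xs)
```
[4, 7, 6, 8, 68]
[4, 7, 6, 8]
True False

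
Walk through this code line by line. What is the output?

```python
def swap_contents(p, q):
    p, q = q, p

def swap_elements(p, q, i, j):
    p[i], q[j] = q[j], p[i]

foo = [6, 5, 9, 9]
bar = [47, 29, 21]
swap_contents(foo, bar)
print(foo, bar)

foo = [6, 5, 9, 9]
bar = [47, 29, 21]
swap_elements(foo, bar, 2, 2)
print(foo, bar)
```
[6, 5, 9, 9] [47, 29, 21]
[6, 5, 21, 9] [47, 29, 9]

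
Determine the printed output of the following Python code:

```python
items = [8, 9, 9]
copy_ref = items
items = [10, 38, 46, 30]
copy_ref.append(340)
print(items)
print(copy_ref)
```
[10, 38, 46, 30]
[8, 9, 9, 340]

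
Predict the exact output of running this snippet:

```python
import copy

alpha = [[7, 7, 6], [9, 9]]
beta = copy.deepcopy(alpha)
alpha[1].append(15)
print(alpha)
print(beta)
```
[[7, 7, 6], [9, 9, 15]]
[[7, 7, 6], [9, 9]]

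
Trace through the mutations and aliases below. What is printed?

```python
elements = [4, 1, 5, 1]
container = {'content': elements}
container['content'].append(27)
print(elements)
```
[4, 1, 5, 1, 27]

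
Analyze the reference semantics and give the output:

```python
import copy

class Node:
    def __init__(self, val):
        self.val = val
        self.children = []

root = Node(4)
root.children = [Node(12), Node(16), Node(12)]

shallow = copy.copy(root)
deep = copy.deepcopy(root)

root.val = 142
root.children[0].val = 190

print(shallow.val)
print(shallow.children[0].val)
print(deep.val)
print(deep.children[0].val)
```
4
190
4
12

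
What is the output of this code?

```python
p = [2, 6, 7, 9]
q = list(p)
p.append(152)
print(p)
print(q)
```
[2, 6, 7, 9, 152]
[2, 6, 7, 9]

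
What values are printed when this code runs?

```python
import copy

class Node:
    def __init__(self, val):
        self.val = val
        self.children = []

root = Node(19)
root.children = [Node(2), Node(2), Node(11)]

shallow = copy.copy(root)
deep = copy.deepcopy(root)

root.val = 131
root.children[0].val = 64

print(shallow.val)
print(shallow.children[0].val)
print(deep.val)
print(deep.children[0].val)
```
19
64
19
2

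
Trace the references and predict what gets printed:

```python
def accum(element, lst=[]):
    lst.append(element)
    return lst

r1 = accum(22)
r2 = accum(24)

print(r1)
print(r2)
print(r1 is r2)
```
[22, 24]
[22, 24]
True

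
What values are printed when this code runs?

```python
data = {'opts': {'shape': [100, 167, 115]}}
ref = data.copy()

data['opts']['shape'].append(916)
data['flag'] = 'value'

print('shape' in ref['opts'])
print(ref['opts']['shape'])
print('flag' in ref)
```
True
[100, 167, 115, 916]
False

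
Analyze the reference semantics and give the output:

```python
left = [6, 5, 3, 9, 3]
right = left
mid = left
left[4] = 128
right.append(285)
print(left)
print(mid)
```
[6, 5, 3, 9, 128, 285]
[6, 5, 3, 9, 128, 285]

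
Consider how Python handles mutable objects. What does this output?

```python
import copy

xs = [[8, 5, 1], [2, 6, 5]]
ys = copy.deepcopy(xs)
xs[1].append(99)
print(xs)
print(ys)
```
[[8, 5, 1], [2, 6, 5, 99]]
[[8, 5, 1], [2, 6, 5]]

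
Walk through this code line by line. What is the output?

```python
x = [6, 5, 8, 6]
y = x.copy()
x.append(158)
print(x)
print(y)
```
[6, 5, 8, 6, 158]
[6, 5, 8, 6]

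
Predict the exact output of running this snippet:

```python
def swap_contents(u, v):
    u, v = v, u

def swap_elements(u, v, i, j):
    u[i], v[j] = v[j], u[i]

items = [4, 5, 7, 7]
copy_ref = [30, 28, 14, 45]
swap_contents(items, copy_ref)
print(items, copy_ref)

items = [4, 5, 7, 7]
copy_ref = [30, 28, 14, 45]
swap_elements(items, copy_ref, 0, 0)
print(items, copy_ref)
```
[4, 5, 7, 7] [30, 28, 14, 45]
[30, 5, 7, 7] [4, 28, 14, 45]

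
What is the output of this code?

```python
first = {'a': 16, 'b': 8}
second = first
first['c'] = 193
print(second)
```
{'a': 16, 'b': 8, 'c': 193}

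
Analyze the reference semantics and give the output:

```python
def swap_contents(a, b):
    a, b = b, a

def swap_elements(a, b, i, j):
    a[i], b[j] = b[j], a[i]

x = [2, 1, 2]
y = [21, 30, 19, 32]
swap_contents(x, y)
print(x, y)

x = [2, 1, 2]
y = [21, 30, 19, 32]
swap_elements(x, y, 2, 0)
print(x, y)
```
[2, 1, 2] [21, 30, 19, 32]
[2, 1, 21] [2, 30, 19, 32]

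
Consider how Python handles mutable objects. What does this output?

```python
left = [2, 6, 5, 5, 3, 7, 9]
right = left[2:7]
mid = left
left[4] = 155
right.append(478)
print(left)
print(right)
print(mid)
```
[2, 6, 5, 5, 155, 7, 9]
[5, 5, 3, 7, 9, 478]
[2, 6, 5, 5, 155, 7, 9]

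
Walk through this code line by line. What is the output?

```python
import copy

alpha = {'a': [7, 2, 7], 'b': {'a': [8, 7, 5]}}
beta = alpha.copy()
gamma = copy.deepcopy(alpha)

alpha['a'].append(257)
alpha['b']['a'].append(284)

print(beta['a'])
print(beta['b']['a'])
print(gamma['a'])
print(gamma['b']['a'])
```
[7, 2, 7, 257]
[8, 7, 5, 284]
[7, 2, 7]
[8, 7, 5]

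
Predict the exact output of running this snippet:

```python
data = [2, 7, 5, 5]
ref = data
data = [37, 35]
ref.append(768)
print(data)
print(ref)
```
[37, 35]
[2, 7, 5, 5, 768]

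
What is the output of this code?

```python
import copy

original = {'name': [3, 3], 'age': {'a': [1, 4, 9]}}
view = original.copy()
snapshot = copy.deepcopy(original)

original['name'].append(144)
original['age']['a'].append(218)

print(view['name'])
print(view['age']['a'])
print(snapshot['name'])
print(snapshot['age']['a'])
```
[3, 3, 144]
[1, 4, 9, 218]
[3, 3]
[1, 4, 9]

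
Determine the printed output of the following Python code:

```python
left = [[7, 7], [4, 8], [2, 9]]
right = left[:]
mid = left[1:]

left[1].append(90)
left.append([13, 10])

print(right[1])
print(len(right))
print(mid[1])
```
[4, 8, 90]
3
[2, 9]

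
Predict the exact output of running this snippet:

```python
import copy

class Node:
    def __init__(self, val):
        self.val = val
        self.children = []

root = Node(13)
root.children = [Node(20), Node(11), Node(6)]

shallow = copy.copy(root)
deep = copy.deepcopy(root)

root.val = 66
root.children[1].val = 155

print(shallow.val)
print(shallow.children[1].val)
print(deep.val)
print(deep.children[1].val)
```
13
155
13
11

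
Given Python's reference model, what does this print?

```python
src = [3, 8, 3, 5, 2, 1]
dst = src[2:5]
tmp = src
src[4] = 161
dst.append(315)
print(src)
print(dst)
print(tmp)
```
[3, 8, 3, 5, 161, 1]
[3, 5, 2, 315]
[3, 8, 3, 5, 161, 1]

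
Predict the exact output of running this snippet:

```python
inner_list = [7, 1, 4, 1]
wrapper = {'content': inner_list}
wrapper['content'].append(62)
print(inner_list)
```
[7, 1, 4, 1, 62]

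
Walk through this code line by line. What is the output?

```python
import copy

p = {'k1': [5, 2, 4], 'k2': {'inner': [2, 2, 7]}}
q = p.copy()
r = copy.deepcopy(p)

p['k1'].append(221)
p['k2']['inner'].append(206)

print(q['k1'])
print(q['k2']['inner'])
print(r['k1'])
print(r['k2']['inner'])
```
[5, 2, 4, 221]
[2, 2, 7, 206]
[5, 2, 4]
[2, 2, 7]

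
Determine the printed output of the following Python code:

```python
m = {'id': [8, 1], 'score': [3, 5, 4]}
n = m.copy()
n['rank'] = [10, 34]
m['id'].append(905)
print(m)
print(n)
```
{'id': [8, 1, 905], 'score': [3, 5, 4]}
{'id': [8, 1, 905], 'score': [3, 5, 4], 'rank': [10, 34]}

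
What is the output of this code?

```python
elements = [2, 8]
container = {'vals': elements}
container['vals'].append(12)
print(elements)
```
[2, 8, 12]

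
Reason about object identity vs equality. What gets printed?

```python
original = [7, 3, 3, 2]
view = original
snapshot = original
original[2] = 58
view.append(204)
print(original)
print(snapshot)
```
[7, 3, 58, 2, 204]
[7, 3, 58, 2, 204]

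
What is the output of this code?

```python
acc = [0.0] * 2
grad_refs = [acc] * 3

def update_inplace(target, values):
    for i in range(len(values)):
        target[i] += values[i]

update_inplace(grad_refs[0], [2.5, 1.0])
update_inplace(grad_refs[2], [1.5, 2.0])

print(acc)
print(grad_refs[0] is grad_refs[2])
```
[4.0, 3.0]
True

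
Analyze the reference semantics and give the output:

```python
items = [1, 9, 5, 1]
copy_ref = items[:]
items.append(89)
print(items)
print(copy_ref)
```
[1, 9, 5, 1, 89]
[1, 9, 5, 1]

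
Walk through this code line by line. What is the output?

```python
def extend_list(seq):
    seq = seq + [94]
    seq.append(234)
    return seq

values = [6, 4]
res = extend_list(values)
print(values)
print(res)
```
[6, 4]
[6, 4, 94, 234]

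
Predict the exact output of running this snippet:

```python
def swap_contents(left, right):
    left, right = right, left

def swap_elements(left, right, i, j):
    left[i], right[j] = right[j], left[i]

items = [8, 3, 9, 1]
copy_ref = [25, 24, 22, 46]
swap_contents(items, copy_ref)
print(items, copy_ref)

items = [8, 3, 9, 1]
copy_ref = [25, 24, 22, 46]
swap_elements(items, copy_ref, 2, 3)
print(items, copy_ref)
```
[8, 3, 9, 1] [25, 24, 22, 46]
[8, 3, 46, 1] [25, 24, 22, 9]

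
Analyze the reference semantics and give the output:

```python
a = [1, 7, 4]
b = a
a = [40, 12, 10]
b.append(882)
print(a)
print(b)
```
[40, 12, 10]
[1, 7, 4, 882]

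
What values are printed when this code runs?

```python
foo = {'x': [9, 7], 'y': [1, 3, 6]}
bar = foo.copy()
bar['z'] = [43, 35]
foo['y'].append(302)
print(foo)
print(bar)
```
{'x': [9, 7], 'y': [1, 3, 6, 302]}
{'x': [9, 7], 'y': [1, 3, 6, 302], 'z': [43, 35]}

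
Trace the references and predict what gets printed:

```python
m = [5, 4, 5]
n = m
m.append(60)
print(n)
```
[5, 4, 5, 60]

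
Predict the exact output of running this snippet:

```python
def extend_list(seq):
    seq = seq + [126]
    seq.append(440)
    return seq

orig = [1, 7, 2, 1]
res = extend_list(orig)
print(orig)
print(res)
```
[1, 7, 2, 1]
[1, 7, 2, 1, 126, 440]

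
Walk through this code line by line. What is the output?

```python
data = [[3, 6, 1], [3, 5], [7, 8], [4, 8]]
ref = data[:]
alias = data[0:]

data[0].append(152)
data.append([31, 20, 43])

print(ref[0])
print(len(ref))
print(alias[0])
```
[3, 6, 1, 152]
4
[3, 6, 1, 152]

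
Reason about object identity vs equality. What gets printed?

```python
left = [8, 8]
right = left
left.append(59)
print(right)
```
[8, 8, 59]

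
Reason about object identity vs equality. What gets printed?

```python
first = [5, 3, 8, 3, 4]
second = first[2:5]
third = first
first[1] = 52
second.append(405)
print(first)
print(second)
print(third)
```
[5, 52, 8, 3, 4]
[8, 3, 4, 405]
[5, 52, 8, 3, 4]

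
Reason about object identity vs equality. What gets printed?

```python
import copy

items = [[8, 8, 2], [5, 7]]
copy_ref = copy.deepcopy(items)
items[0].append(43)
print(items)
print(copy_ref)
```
[[8, 8, 2, 43], [5, 7]]
[[8, 8, 2], [5, 7]]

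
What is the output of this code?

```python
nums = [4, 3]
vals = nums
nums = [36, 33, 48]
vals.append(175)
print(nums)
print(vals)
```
[36, 33, 48]
[4, 3, 175]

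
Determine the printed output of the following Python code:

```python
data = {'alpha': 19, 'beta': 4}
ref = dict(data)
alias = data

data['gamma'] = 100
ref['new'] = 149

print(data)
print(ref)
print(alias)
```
{'alpha': 19, 'beta': 4, 'gamma': 100}
{'alpha': 19, 'beta': 4, 'new': 149}
{'alpha': 19, 'beta': 4, 'gamma': 100}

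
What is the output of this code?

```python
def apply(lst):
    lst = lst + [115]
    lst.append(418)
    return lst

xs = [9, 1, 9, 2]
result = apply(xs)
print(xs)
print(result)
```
[9, 1, 9, 2]
[9, 1, 9, 2, 115, 418]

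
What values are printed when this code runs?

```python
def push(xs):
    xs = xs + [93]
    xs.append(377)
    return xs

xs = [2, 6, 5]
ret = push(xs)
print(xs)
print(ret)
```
[2, 6, 5]
[2, 6, 5, 93, 377]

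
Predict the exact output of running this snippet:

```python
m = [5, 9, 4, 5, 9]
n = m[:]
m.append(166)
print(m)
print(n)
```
[5, 9, 4, 5, 9, 166]
[5, 9, 4, 5, 9]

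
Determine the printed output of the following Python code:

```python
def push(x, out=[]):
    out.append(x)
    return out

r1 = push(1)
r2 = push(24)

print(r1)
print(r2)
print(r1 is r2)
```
[1, 24]
[1, 24]
True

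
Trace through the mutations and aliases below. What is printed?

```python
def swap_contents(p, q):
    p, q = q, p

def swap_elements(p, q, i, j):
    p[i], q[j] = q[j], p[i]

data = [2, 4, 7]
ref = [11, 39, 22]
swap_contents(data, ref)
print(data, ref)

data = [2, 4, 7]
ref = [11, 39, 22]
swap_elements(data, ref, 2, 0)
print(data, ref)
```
[2, 4, 7] [11, 39, 22]
[2, 4, 11] [7, 39, 22]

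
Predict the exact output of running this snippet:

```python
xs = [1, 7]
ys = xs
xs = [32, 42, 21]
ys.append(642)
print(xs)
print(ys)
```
[32, 42, 21]
[1, 7, 642]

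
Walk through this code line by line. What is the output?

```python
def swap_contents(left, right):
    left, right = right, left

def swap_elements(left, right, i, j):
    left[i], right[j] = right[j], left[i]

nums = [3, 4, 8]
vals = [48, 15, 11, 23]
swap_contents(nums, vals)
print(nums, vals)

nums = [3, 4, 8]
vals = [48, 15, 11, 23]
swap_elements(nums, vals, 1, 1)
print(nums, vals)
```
[3, 4, 8] [48, 15, 11, 23]
[3, 15, 8] [48, 4, 11, 23]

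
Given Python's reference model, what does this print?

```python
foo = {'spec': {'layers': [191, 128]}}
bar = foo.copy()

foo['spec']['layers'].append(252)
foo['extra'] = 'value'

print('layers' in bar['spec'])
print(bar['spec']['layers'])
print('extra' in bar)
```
True
[191, 128, 252]
False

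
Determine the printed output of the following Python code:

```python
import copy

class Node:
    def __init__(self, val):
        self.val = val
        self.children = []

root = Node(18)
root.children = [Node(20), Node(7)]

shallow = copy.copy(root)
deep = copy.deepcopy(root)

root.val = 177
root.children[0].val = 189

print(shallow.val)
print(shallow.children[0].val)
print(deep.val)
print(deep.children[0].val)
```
18
189
18
20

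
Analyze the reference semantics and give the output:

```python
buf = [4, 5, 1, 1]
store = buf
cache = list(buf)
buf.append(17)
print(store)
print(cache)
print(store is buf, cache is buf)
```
[4, 5, 1, 1, 17]
[4, 5, 1, 1]
True False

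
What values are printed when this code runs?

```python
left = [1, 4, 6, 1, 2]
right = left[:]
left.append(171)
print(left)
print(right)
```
[1, 4, 6, 1, 2, 171]
[1, 4, 6, 1, 2]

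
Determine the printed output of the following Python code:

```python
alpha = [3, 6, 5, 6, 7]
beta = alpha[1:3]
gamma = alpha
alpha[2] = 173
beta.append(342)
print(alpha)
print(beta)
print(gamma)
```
[3, 6, 173, 6, 7]
[6, 5, 342]
[3, 6, 173, 6, 7]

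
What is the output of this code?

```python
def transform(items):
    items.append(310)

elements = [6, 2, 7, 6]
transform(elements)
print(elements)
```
[6, 2, 7, 6, 310]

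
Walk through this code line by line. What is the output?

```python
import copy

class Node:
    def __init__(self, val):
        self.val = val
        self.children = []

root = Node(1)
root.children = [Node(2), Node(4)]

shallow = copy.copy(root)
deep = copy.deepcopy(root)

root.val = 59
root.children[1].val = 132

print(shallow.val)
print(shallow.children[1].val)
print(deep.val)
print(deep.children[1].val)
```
1
132
1
4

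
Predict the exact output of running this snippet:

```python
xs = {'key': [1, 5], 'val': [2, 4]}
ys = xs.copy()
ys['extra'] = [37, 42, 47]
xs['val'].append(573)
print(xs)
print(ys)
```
{'key': [1, 5], 'val': [2, 4, 573]}
{'key': [1, 5], 'val': [2, 4, 573], 'extra': [37, 42, 47]}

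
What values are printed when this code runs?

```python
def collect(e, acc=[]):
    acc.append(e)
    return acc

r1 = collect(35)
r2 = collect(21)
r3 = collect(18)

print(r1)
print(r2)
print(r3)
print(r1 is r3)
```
[35, 21, 18]
[35, 21, 18]
[35, 21, 18]
True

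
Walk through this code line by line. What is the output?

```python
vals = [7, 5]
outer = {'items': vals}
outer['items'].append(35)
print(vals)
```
[7, 5, 35]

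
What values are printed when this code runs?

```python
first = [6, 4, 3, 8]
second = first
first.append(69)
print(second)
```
[6, 4, 3, 8, 69]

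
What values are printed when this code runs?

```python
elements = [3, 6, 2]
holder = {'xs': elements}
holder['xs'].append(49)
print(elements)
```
[3, 6, 2, 49]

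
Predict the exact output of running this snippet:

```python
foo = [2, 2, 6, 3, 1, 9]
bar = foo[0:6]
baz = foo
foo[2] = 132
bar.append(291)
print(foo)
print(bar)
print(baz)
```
[2, 2, 132, 3, 1, 9]
[2, 2, 6, 3, 1, 9, 291]
[2, 2, 132, 3, 1, 9]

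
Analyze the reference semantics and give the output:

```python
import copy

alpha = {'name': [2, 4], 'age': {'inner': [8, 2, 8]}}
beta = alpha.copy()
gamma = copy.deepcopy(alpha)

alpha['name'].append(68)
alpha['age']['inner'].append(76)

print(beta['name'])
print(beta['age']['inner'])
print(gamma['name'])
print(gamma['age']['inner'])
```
[2, 4, 68]
[8, 2, 8, 76]
[2, 4]
[8, 2, 8]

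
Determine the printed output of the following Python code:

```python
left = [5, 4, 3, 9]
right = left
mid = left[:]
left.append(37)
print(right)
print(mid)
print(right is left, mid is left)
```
[5, 4, 3, 9, 37]
[5, 4, 3, 9]
True False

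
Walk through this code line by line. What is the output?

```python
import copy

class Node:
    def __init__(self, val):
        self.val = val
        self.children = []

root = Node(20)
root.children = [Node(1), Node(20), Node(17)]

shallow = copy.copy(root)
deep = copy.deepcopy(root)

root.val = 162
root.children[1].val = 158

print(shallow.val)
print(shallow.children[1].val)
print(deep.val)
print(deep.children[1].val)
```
20
158
20
20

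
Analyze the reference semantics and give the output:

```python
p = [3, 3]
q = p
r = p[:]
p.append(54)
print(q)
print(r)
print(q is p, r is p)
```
[3, 3, 54]
[3, 3]
True False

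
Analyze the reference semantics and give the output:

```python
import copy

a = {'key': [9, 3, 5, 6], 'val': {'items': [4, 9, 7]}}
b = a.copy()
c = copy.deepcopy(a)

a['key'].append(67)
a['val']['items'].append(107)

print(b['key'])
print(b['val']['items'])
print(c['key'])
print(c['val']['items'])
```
[9, 3, 5, 6, 67]
[4, 9, 7, 107]
[9, 3, 5, 6]
[4, 9, 7]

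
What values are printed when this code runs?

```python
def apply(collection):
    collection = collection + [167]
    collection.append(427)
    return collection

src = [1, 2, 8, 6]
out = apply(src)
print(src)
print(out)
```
[1, 2, 8, 6]
[1, 2, 8, 6, 167, 427]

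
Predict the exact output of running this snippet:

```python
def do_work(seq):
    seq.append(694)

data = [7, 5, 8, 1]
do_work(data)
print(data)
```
[7, 5, 8, 1, 694]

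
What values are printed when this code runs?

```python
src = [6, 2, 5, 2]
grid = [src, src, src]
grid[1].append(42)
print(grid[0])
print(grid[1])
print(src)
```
[6, 2, 5, 2, 42]
[6, 2, 5, 2, 42]
[6, 2, 5, 2, 42]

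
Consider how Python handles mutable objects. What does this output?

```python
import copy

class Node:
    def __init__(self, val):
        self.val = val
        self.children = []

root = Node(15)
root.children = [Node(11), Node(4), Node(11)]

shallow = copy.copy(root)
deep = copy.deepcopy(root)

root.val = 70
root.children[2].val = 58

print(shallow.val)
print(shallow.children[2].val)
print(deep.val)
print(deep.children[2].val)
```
15
58
15
11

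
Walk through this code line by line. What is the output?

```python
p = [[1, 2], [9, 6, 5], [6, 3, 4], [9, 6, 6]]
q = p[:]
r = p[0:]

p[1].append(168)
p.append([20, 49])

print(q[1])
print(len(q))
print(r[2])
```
[9, 6, 5, 168]
4
[6, 3, 4]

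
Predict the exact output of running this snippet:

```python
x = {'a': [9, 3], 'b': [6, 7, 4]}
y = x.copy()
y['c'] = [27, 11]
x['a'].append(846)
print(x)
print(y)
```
{'a': [9, 3, 846], 'b': [6, 7, 4]}
{'a': [9, 3, 846], 'b': [6, 7, 4], 'c': [27, 11]}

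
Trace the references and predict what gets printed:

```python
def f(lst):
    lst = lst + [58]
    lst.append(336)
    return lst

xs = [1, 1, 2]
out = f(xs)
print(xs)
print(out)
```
[1, 1, 2]
[1, 1, 2, 58, 336]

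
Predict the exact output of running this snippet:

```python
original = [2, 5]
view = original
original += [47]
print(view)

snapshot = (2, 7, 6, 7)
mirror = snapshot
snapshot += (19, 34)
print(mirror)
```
[2, 5, 47]
(2, 7, 6, 7)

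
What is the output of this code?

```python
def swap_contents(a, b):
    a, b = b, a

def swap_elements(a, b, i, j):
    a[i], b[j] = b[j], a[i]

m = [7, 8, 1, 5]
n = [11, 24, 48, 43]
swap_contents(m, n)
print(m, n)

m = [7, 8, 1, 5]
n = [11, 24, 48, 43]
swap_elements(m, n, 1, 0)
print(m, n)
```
[7, 8, 1, 5] [11, 24, 48, 43]
[7, 11, 1, 5] [8, 24, 48, 43]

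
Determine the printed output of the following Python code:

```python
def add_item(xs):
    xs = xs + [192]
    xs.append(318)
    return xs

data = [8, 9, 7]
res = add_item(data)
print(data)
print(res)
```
[8, 9, 7]
[8, 9, 7, 192, 318]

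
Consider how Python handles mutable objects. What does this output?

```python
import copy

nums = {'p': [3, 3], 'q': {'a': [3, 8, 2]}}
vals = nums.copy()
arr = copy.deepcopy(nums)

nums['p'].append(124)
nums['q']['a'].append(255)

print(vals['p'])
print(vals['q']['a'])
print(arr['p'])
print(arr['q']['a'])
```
[3, 3, 124]
[3, 8, 2, 255]
[3, 3]
[3, 8, 2]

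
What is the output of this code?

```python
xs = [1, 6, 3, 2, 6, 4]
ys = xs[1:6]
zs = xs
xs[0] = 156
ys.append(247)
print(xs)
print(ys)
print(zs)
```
[156, 6, 3, 2, 6, 4]
[6, 3, 2, 6, 4, 247]
[156, 6, 3, 2, 6, 4]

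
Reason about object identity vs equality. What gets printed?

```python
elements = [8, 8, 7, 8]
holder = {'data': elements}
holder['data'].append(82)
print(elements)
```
[8, 8, 7, 8, 82]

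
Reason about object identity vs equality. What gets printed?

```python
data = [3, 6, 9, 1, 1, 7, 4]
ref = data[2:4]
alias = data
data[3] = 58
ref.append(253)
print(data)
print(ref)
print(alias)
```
[3, 6, 9, 58, 1, 7, 4]
[9, 1, 253]
[3, 6, 9, 58, 1, 7, 4]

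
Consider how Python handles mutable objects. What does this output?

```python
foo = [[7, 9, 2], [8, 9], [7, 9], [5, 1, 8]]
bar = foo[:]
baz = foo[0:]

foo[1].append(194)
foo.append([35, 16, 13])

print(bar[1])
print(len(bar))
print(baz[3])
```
[8, 9, 194]
4
[5, 1, 8]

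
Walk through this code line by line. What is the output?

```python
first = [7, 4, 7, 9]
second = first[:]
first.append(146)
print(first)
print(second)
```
[7, 4, 7, 9, 146]
[7, 4, 7, 9]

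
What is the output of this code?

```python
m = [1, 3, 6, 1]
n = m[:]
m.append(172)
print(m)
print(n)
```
[1, 3, 6, 1, 172]
[1, 3, 6, 1]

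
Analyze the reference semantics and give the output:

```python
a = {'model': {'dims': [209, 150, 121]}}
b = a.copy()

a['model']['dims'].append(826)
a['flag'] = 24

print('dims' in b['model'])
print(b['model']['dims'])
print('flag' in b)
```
True
[209, 150, 121, 826]
False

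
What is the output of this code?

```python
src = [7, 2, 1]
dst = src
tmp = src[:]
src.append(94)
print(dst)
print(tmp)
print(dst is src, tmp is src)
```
[7, 2, 1, 94]
[7, 2, 1]
True False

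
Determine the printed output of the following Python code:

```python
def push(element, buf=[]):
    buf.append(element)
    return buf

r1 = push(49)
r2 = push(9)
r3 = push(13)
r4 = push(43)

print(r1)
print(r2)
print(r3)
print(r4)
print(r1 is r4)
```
[49, 9, 13, 43]
[49, 9, 13, 43]
[49, 9, 13, 43]
[49, 9, 13, 43]
True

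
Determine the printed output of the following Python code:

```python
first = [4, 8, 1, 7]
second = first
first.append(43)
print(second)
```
[4, 8, 1, 7, 43]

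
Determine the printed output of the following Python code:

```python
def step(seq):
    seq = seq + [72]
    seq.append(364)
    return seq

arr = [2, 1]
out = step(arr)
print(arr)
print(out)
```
[2, 1]
[2, 1, 72, 364]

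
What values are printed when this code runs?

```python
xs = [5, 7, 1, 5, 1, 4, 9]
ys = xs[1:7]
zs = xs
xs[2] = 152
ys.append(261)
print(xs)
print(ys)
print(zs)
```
[5, 7, 152, 5, 1, 4, 9]
[7, 1, 5, 1, 4, 9, 261]
[5, 7, 152, 5, 1, 4, 9]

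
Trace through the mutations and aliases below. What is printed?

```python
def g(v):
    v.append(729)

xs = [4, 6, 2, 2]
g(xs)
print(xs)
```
[4, 6, 2, 2, 729]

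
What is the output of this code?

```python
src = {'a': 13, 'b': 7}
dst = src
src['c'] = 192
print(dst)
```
{'a': 13, 'b': 7, 'c': 192}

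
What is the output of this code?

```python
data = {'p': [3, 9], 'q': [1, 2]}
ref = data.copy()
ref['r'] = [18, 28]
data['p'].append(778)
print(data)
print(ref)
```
{'p': [3, 9, 778], 'q': [1, 2]}
{'p': [3, 9, 778], 'q': [1, 2], 'r': [18, 28]}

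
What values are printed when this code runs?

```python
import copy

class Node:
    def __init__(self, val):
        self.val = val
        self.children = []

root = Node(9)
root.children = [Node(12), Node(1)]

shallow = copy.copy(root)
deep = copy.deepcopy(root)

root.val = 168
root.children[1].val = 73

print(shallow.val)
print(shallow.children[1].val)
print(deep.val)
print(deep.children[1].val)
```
9
73
9
1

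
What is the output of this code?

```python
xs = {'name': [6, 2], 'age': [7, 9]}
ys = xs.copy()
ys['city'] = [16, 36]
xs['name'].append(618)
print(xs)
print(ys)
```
{'name': [6, 2, 618], 'age': [7, 9]}
{'name': [6, 2, 618], 'age': [7, 9], 'city': [16, 36]}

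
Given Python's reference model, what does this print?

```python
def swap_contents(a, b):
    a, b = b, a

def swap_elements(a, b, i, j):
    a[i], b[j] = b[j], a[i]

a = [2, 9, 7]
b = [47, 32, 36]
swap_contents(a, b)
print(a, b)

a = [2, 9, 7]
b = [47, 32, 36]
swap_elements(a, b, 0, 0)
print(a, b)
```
[2, 9, 7] [47, 32, 36]
[47, 9, 7] [2, 32, 36]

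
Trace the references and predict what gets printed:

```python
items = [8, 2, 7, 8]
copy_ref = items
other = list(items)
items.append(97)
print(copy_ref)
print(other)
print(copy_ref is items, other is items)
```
[8, 2, 7, 8, 97]
[8, 2, 7, 8]
True False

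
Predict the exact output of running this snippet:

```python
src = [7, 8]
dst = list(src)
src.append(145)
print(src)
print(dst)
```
[7, 8, 145]
[7, 8]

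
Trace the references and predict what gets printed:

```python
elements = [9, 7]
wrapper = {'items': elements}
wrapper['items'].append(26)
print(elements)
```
[9, 7, 26]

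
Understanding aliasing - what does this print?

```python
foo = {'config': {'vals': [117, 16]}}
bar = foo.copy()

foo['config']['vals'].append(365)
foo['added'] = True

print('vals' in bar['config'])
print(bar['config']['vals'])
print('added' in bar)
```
True
[117, 16, 365]
False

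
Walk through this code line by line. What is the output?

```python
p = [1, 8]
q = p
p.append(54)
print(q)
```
[1, 8, 54]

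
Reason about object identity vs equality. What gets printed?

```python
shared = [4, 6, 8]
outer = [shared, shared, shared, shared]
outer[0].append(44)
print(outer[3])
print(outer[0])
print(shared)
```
[4, 6, 8, 44]
[4, 6, 8, 44]
[4, 6, 8, 44]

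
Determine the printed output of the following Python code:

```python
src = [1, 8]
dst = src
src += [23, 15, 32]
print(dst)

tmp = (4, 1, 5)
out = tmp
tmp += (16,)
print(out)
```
[1, 8, 23, 15, 32]
(4, 1, 5)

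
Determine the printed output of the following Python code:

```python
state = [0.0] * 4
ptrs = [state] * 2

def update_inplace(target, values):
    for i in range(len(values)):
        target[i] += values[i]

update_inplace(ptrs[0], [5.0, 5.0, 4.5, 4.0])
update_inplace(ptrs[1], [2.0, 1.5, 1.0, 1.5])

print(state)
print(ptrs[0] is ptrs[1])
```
[7.0, 6.5, 5.5, 5.5]
True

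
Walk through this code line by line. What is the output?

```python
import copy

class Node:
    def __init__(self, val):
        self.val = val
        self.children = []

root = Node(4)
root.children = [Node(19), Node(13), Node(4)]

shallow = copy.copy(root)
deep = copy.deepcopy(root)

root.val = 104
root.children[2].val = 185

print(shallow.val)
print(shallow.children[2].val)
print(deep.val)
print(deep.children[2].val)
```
4
185
4
4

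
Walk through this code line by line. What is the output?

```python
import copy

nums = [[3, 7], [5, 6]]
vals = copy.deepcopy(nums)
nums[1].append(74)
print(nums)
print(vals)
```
[[3, 7], [5, 6, 74]]
[[3, 7], [5, 6]]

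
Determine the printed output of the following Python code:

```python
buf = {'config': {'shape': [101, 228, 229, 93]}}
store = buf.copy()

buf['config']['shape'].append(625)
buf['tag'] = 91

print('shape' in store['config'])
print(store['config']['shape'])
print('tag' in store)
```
True
[101, 228, 229, 93, 625]
False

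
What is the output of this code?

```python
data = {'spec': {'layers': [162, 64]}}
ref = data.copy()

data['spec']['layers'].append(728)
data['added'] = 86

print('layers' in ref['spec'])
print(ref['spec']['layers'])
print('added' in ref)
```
True
[162, 64, 728]
False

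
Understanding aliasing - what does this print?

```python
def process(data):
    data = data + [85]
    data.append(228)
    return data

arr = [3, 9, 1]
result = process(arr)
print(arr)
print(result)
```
[3, 9, 1]
[3, 9, 1, 85, 228]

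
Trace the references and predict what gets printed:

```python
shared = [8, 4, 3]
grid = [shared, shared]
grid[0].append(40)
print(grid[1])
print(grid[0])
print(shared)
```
[8, 4, 3, 40]
[8, 4, 3, 40]
[8, 4, 3, 40]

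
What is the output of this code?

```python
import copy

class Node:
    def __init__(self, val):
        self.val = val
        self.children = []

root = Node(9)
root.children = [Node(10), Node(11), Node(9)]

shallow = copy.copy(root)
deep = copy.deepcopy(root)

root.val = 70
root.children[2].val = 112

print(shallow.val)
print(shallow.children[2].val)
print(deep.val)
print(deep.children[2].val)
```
9
112
9
9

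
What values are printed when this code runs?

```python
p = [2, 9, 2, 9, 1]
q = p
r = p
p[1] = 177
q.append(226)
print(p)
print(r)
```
[2, 177, 2, 9, 1, 226]
[2, 177, 2, 9, 1, 226]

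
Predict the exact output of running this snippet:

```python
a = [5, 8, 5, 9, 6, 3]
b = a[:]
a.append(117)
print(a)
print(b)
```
[5, 8, 5, 9, 6, 3, 117]
[5, 8, 5, 9, 6, 3]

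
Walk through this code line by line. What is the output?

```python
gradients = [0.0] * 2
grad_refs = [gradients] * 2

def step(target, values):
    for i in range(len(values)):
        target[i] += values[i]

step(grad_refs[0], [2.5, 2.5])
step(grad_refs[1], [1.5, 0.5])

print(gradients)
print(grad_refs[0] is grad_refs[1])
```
[4.0, 3.0]
True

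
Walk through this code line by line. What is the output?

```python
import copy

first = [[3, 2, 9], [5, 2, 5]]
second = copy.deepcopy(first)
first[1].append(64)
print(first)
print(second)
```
[[3, 2, 9], [5, 2, 5, 64]]
[[3, 2, 9], [5, 2, 5]]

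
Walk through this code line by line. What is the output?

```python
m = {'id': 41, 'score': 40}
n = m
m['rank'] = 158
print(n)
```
{'id': 41, 'score': 40, 'rank': 158}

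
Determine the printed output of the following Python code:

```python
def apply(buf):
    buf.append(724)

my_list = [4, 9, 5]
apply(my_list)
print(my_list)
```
[4, 9, 5, 724]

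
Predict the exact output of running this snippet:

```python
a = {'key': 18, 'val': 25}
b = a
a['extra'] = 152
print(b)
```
{'key': 18, 'val': 25, 'extra': 152}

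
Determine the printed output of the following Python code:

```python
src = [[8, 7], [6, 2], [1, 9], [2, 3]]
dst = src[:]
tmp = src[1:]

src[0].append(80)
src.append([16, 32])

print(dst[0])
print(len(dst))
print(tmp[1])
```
[8, 7, 80]
4
[1, 9]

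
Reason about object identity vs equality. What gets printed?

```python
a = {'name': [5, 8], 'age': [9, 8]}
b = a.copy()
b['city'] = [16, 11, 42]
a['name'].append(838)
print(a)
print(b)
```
{'name': [5, 8, 838], 'age': [9, 8]}
{'name': [5, 8, 838], 'age': [9, 8], 'city': [16, 11, 42]}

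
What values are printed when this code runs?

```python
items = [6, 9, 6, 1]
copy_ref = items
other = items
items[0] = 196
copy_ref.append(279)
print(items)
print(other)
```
[196, 9, 6, 1, 279]
[196, 9, 6, 1, 279]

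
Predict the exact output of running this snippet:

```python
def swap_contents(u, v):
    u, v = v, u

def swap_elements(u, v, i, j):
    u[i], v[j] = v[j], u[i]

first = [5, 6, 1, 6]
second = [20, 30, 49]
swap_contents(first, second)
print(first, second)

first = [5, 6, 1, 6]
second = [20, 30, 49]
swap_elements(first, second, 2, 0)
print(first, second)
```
[5, 6, 1, 6] [20, 30, 49]
[5, 6, 20, 6] [1, 30, 49]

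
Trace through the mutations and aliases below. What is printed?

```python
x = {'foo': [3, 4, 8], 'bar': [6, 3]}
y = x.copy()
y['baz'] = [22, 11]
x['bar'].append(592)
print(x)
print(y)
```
{'foo': [3, 4, 8], 'bar': [6, 3, 592]}
{'foo': [3, 4, 8], 'bar': [6, 3, 592], 'baz': [22, 11]}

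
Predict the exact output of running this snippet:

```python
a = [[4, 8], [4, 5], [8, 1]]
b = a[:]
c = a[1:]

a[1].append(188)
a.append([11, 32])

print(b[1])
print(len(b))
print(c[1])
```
[4, 5, 188]
3
[8, 1]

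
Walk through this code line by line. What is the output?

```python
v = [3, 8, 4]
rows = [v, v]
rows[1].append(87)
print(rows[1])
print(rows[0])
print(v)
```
[3, 8, 4, 87]
[3, 8, 4, 87]
[3, 8, 4, 87]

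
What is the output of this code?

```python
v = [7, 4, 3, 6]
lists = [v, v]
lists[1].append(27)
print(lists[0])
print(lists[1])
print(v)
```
[7, 4, 3, 6, 27]
[7, 4, 3, 6, 27]
[7, 4, 3, 6, 27]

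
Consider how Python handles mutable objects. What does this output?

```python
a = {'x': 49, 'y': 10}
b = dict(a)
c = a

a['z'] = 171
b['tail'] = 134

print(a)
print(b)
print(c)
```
{'x': 49, 'y': 10, 'z': 171}
{'x': 49, 'y': 10, 'tail': 134}
{'x': 49, 'y': 10, 'z': 171}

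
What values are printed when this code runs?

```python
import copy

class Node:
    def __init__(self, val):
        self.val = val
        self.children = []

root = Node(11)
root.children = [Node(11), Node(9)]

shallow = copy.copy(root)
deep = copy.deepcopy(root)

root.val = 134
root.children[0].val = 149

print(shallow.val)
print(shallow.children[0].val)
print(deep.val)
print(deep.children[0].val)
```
11
149
11
11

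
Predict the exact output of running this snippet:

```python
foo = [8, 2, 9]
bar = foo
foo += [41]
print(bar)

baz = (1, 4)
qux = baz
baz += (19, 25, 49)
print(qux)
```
[8, 2, 9, 41]
(1, 4)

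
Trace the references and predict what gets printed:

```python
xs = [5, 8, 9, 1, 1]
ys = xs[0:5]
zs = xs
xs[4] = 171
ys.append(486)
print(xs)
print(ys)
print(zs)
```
[5, 8, 9, 1, 171]
[5, 8, 9, 1, 1, 486]
[5, 8, 9, 1, 171]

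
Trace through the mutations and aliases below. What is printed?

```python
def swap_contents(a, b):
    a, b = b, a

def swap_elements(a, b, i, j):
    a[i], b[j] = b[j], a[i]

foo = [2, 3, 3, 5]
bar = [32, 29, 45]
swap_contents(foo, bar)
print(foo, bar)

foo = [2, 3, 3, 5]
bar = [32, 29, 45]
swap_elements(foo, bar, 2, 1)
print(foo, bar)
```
[2, 3, 3, 5] [32, 29, 45]
[2, 3, 29, 5] [32, 3, 45]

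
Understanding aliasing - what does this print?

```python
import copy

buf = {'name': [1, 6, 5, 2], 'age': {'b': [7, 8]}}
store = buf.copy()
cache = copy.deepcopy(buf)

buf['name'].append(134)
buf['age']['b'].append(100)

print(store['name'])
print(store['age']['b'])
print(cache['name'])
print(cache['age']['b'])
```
[1, 6, 5, 2, 134]
[7, 8, 100]
[1, 6, 5, 2]
[7, 8]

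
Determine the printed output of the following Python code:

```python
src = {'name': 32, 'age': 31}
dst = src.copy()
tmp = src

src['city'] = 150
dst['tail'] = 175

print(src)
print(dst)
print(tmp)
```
{'name': 32, 'age': 31, 'city': 150}
{'name': 32, 'age': 31, 'tail': 175}
{'name': 32, 'age': 31, 'city': 150}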